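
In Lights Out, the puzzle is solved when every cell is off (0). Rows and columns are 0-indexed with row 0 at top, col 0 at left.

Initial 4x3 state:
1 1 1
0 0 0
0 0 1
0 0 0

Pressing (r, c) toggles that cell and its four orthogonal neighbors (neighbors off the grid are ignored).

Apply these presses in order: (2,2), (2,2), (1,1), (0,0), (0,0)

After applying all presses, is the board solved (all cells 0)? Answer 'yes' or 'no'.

Answer: no

Derivation:
After press 1 at (2,2):
1 1 1
0 0 1
0 1 0
0 0 1

After press 2 at (2,2):
1 1 1
0 0 0
0 0 1
0 0 0

After press 3 at (1,1):
1 0 1
1 1 1
0 1 1
0 0 0

After press 4 at (0,0):
0 1 1
0 1 1
0 1 1
0 0 0

After press 5 at (0,0):
1 0 1
1 1 1
0 1 1
0 0 0

Lights still on: 7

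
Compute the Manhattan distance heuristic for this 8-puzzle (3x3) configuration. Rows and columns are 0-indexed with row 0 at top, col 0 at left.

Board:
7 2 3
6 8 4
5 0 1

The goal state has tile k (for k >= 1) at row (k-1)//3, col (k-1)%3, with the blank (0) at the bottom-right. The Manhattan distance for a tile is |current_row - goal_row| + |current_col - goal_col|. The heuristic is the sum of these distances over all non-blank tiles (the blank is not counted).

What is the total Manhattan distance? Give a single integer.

Tile 7: at (0,0), goal (2,0), distance |0-2|+|0-0| = 2
Tile 2: at (0,1), goal (0,1), distance |0-0|+|1-1| = 0
Tile 3: at (0,2), goal (0,2), distance |0-0|+|2-2| = 0
Tile 6: at (1,0), goal (1,2), distance |1-1|+|0-2| = 2
Tile 8: at (1,1), goal (2,1), distance |1-2|+|1-1| = 1
Tile 4: at (1,2), goal (1,0), distance |1-1|+|2-0| = 2
Tile 5: at (2,0), goal (1,1), distance |2-1|+|0-1| = 2
Tile 1: at (2,2), goal (0,0), distance |2-0|+|2-0| = 4
Sum: 2 + 0 + 0 + 2 + 1 + 2 + 2 + 4 = 13

Answer: 13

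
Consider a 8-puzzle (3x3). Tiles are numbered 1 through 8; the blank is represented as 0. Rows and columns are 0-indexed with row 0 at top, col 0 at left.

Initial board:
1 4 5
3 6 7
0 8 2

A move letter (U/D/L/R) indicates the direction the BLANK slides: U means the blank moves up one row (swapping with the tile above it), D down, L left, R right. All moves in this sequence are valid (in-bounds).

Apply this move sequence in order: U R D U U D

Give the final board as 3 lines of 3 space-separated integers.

Answer: 1 4 5
6 0 7
3 8 2

Derivation:
After move 1 (U):
1 4 5
0 6 7
3 8 2

After move 2 (R):
1 4 5
6 0 7
3 8 2

After move 3 (D):
1 4 5
6 8 7
3 0 2

After move 4 (U):
1 4 5
6 0 7
3 8 2

After move 5 (U):
1 0 5
6 4 7
3 8 2

After move 6 (D):
1 4 5
6 0 7
3 8 2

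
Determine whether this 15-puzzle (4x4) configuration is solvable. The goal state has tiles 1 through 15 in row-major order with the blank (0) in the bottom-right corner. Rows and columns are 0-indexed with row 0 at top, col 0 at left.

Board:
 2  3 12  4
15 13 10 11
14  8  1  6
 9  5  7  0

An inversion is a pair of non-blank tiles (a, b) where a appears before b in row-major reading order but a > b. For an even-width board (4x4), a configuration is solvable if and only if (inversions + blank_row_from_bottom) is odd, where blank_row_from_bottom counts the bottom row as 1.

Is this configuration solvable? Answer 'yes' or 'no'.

Inversions: 55
Blank is in row 3 (0-indexed from top), which is row 1 counting from the bottom (bottom = 1).
55 + 1 = 56, which is even, so the puzzle is not solvable.

Answer: no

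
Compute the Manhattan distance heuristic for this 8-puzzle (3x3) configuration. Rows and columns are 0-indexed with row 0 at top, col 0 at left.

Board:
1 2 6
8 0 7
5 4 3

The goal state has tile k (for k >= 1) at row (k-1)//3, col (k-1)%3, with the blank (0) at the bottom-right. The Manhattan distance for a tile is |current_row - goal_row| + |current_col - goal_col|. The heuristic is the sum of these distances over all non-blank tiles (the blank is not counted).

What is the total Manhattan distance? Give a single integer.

Tile 1: at (0,0), goal (0,0), distance |0-0|+|0-0| = 0
Tile 2: at (0,1), goal (0,1), distance |0-0|+|1-1| = 0
Tile 6: at (0,2), goal (1,2), distance |0-1|+|2-2| = 1
Tile 8: at (1,0), goal (2,1), distance |1-2|+|0-1| = 2
Tile 7: at (1,2), goal (2,0), distance |1-2|+|2-0| = 3
Tile 5: at (2,0), goal (1,1), distance |2-1|+|0-1| = 2
Tile 4: at (2,1), goal (1,0), distance |2-1|+|1-0| = 2
Tile 3: at (2,2), goal (0,2), distance |2-0|+|2-2| = 2
Sum: 0 + 0 + 1 + 2 + 3 + 2 + 2 + 2 = 12

Answer: 12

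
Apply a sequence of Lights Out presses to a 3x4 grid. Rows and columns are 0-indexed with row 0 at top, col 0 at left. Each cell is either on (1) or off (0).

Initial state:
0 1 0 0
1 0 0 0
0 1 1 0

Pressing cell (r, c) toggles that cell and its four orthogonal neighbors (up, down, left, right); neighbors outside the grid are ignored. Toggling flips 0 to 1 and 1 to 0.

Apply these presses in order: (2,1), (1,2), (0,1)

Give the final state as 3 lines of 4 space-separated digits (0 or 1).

Answer: 1 0 0 0
1 1 1 1
1 0 1 0

Derivation:
After press 1 at (2,1):
0 1 0 0
1 1 0 0
1 0 0 0

After press 2 at (1,2):
0 1 1 0
1 0 1 1
1 0 1 0

After press 3 at (0,1):
1 0 0 0
1 1 1 1
1 0 1 0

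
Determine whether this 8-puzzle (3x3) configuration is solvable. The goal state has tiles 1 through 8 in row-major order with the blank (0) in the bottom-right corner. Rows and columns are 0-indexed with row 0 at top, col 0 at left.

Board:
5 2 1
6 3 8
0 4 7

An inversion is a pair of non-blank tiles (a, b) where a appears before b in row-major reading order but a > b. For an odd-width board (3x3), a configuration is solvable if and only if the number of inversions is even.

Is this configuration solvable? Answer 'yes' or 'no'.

Inversions (pairs i<j in row-major order where tile[i] > tile[j] > 0): 9
9 is odd, so the puzzle is not solvable.

Answer: no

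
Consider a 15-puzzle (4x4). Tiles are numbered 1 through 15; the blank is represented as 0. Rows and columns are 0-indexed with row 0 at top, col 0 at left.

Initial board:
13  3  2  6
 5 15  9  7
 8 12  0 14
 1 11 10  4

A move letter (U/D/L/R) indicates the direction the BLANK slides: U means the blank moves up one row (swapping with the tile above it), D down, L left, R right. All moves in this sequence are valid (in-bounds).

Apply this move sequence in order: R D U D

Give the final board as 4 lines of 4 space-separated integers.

After move 1 (R):
13  3  2  6
 5 15  9  7
 8 12 14  0
 1 11 10  4

After move 2 (D):
13  3  2  6
 5 15  9  7
 8 12 14  4
 1 11 10  0

After move 3 (U):
13  3  2  6
 5 15  9  7
 8 12 14  0
 1 11 10  4

After move 4 (D):
13  3  2  6
 5 15  9  7
 8 12 14  4
 1 11 10  0

Answer: 13  3  2  6
 5 15  9  7
 8 12 14  4
 1 11 10  0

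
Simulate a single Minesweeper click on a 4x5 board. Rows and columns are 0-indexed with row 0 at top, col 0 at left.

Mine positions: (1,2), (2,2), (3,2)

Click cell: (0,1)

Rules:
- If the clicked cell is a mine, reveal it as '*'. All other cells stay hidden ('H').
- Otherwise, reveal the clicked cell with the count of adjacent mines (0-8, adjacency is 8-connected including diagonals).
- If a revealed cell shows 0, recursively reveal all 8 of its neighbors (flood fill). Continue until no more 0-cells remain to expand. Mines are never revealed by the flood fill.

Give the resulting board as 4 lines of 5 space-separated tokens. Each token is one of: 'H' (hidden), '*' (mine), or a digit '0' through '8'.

H 1 H H H
H H H H H
H H H H H
H H H H H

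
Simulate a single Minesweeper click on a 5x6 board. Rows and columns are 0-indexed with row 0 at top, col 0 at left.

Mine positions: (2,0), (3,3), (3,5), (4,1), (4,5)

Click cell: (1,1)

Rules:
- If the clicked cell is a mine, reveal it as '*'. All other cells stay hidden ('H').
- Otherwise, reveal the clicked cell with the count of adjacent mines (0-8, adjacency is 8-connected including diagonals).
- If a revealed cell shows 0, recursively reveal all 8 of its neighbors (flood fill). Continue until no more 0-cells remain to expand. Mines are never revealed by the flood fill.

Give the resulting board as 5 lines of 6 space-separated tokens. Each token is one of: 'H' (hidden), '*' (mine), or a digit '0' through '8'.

H H H H H H
H 1 H H H H
H H H H H H
H H H H H H
H H H H H H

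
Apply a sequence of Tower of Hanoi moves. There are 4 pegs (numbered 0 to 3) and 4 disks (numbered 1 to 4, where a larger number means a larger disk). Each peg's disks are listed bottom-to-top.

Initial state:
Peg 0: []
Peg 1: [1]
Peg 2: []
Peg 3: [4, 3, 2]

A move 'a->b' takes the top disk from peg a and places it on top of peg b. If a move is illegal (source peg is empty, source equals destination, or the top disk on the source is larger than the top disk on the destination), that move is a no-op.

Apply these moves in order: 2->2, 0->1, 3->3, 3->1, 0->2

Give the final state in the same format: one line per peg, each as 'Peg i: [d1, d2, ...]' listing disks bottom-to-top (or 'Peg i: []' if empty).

Answer: Peg 0: []
Peg 1: [1]
Peg 2: []
Peg 3: [4, 3, 2]

Derivation:
After move 1 (2->2):
Peg 0: []
Peg 1: [1]
Peg 2: []
Peg 3: [4, 3, 2]

After move 2 (0->1):
Peg 0: []
Peg 1: [1]
Peg 2: []
Peg 3: [4, 3, 2]

After move 3 (3->3):
Peg 0: []
Peg 1: [1]
Peg 2: []
Peg 3: [4, 3, 2]

After move 4 (3->1):
Peg 0: []
Peg 1: [1]
Peg 2: []
Peg 3: [4, 3, 2]

After move 5 (0->2):
Peg 0: []
Peg 1: [1]
Peg 2: []
Peg 3: [4, 3, 2]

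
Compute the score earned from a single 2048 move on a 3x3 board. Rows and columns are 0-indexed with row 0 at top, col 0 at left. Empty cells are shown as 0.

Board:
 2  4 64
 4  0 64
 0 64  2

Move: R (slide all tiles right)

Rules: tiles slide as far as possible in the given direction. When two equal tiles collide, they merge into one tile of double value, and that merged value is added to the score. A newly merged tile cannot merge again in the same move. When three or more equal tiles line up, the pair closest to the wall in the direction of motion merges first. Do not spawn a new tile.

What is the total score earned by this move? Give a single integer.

Answer: 0

Derivation:
Slide right:
row 0: [2, 4, 64] -> [2, 4, 64]  score +0 (running 0)
row 1: [4, 0, 64] -> [0, 4, 64]  score +0 (running 0)
row 2: [0, 64, 2] -> [0, 64, 2]  score +0 (running 0)
Board after move:
 2  4 64
 0  4 64
 0 64  2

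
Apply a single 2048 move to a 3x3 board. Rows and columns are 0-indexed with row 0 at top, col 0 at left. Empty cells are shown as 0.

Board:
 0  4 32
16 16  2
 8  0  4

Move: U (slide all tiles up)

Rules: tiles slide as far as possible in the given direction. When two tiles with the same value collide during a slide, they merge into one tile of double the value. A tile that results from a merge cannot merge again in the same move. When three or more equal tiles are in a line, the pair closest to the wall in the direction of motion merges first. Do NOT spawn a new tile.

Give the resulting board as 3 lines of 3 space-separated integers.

Slide up:
col 0: [0, 16, 8] -> [16, 8, 0]
col 1: [4, 16, 0] -> [4, 16, 0]
col 2: [32, 2, 4] -> [32, 2, 4]

Answer: 16  4 32
 8 16  2
 0  0  4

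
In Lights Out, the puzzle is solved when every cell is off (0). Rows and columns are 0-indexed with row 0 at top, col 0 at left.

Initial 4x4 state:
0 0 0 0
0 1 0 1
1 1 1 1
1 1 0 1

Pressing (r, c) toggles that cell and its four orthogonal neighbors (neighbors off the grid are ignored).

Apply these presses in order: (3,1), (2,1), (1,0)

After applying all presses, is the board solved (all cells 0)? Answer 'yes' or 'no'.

After press 1 at (3,1):
0 0 0 0
0 1 0 1
1 0 1 1
0 0 1 1

After press 2 at (2,1):
0 0 0 0
0 0 0 1
0 1 0 1
0 1 1 1

After press 3 at (1,0):
1 0 0 0
1 1 0 1
1 1 0 1
0 1 1 1

Lights still on: 10

Answer: no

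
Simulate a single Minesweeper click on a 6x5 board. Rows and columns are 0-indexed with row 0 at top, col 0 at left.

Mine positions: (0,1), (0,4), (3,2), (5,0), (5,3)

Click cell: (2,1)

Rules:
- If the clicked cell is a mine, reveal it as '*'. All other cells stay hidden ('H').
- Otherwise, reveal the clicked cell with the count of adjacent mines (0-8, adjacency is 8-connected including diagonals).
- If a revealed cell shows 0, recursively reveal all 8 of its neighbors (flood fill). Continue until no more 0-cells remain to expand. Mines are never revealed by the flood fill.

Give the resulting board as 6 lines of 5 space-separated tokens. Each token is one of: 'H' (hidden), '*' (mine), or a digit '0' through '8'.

H H H H H
H H H H H
H 1 H H H
H H H H H
H H H H H
H H H H H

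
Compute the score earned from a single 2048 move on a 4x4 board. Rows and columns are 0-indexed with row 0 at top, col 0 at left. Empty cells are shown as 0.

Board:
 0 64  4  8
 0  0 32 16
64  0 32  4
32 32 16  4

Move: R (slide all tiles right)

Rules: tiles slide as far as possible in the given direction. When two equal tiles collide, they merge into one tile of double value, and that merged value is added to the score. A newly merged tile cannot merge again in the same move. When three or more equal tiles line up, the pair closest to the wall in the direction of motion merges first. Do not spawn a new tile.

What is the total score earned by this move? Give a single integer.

Slide right:
row 0: [0, 64, 4, 8] -> [0, 64, 4, 8]  score +0 (running 0)
row 1: [0, 0, 32, 16] -> [0, 0, 32, 16]  score +0 (running 0)
row 2: [64, 0, 32, 4] -> [0, 64, 32, 4]  score +0 (running 0)
row 3: [32, 32, 16, 4] -> [0, 64, 16, 4]  score +64 (running 64)
Board after move:
 0 64  4  8
 0  0 32 16
 0 64 32  4
 0 64 16  4

Answer: 64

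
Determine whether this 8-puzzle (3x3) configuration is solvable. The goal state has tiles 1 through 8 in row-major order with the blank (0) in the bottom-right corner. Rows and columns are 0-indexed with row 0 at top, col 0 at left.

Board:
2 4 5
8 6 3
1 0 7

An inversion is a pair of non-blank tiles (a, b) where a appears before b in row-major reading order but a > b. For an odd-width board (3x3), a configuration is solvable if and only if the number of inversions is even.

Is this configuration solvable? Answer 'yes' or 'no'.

Inversions (pairs i<j in row-major order where tile[i] > tile[j] > 0): 12
12 is even, so the puzzle is solvable.

Answer: yes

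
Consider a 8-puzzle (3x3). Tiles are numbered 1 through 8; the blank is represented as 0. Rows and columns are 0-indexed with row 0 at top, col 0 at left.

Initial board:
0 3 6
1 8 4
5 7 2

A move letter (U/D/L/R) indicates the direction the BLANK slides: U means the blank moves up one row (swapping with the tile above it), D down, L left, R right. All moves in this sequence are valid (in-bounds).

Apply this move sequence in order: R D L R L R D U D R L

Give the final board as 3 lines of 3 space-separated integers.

After move 1 (R):
3 0 6
1 8 4
5 7 2

After move 2 (D):
3 8 6
1 0 4
5 7 2

After move 3 (L):
3 8 6
0 1 4
5 7 2

After move 4 (R):
3 8 6
1 0 4
5 7 2

After move 5 (L):
3 8 6
0 1 4
5 7 2

After move 6 (R):
3 8 6
1 0 4
5 7 2

After move 7 (D):
3 8 6
1 7 4
5 0 2

After move 8 (U):
3 8 6
1 0 4
5 7 2

After move 9 (D):
3 8 6
1 7 4
5 0 2

After move 10 (R):
3 8 6
1 7 4
5 2 0

After move 11 (L):
3 8 6
1 7 4
5 0 2

Answer: 3 8 6
1 7 4
5 0 2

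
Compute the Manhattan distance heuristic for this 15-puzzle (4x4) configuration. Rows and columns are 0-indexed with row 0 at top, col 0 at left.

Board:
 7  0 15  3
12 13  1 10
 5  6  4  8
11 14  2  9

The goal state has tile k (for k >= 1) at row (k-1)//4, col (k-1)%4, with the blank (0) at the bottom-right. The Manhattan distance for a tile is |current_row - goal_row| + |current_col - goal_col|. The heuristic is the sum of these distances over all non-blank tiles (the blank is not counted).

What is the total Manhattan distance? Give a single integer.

Tile 7: at (0,0), goal (1,2), distance |0-1|+|0-2| = 3
Tile 15: at (0,2), goal (3,2), distance |0-3|+|2-2| = 3
Tile 3: at (0,3), goal (0,2), distance |0-0|+|3-2| = 1
Tile 12: at (1,0), goal (2,3), distance |1-2|+|0-3| = 4
Tile 13: at (1,1), goal (3,0), distance |1-3|+|1-0| = 3
Tile 1: at (1,2), goal (0,0), distance |1-0|+|2-0| = 3
Tile 10: at (1,3), goal (2,1), distance |1-2|+|3-1| = 3
Tile 5: at (2,0), goal (1,0), distance |2-1|+|0-0| = 1
Tile 6: at (2,1), goal (1,1), distance |2-1|+|1-1| = 1
Tile 4: at (2,2), goal (0,3), distance |2-0|+|2-3| = 3
Tile 8: at (2,3), goal (1,3), distance |2-1|+|3-3| = 1
Tile 11: at (3,0), goal (2,2), distance |3-2|+|0-2| = 3
Tile 14: at (3,1), goal (3,1), distance |3-3|+|1-1| = 0
Tile 2: at (3,2), goal (0,1), distance |3-0|+|2-1| = 4
Tile 9: at (3,3), goal (2,0), distance |3-2|+|3-0| = 4
Sum: 3 + 3 + 1 + 4 + 3 + 3 + 3 + 1 + 1 + 3 + 1 + 3 + 0 + 4 + 4 = 37

Answer: 37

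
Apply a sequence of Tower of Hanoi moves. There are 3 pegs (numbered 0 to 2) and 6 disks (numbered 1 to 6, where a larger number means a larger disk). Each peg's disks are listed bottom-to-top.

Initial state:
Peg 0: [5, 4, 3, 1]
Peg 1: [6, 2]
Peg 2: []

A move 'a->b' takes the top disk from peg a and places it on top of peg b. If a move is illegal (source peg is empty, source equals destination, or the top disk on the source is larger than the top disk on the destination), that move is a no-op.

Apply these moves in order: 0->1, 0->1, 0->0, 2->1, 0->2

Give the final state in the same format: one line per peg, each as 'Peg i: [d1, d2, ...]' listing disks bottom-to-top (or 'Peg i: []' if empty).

Answer: Peg 0: [5, 4]
Peg 1: [6, 2, 1]
Peg 2: [3]

Derivation:
After move 1 (0->1):
Peg 0: [5, 4, 3]
Peg 1: [6, 2, 1]
Peg 2: []

After move 2 (0->1):
Peg 0: [5, 4, 3]
Peg 1: [6, 2, 1]
Peg 2: []

After move 3 (0->0):
Peg 0: [5, 4, 3]
Peg 1: [6, 2, 1]
Peg 2: []

After move 4 (2->1):
Peg 0: [5, 4, 3]
Peg 1: [6, 2, 1]
Peg 2: []

After move 5 (0->2):
Peg 0: [5, 4]
Peg 1: [6, 2, 1]
Peg 2: [3]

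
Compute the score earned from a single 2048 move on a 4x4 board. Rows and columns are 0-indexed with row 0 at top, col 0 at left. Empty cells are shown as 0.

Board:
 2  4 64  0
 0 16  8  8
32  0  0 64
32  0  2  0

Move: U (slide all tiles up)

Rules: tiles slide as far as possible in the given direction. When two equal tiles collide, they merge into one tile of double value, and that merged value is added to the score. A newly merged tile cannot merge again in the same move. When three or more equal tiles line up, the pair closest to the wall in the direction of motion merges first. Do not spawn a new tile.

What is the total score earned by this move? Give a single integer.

Slide up:
col 0: [2, 0, 32, 32] -> [2, 64, 0, 0]  score +64 (running 64)
col 1: [4, 16, 0, 0] -> [4, 16, 0, 0]  score +0 (running 64)
col 2: [64, 8, 0, 2] -> [64, 8, 2, 0]  score +0 (running 64)
col 3: [0, 8, 64, 0] -> [8, 64, 0, 0]  score +0 (running 64)
Board after move:
 2  4 64  8
64 16  8 64
 0  0  2  0
 0  0  0  0

Answer: 64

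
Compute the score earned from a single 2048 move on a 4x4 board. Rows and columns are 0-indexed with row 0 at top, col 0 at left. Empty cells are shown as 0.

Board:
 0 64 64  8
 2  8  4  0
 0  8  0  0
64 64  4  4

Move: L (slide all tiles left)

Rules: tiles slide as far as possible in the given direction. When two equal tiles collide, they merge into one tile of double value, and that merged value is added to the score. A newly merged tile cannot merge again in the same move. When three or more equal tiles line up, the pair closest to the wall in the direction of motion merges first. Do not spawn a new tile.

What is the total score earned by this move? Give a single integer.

Slide left:
row 0: [0, 64, 64, 8] -> [128, 8, 0, 0]  score +128 (running 128)
row 1: [2, 8, 4, 0] -> [2, 8, 4, 0]  score +0 (running 128)
row 2: [0, 8, 0, 0] -> [8, 0, 0, 0]  score +0 (running 128)
row 3: [64, 64, 4, 4] -> [128, 8, 0, 0]  score +136 (running 264)
Board after move:
128   8   0   0
  2   8   4   0
  8   0   0   0
128   8   0   0

Answer: 264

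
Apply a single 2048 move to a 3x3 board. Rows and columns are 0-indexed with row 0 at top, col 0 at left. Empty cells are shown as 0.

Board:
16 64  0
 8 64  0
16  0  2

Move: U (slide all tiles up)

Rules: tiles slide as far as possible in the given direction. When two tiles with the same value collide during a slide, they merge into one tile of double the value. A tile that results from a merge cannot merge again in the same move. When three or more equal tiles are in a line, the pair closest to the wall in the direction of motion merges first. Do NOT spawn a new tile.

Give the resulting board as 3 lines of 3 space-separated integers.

Slide up:
col 0: [16, 8, 16] -> [16, 8, 16]
col 1: [64, 64, 0] -> [128, 0, 0]
col 2: [0, 0, 2] -> [2, 0, 0]

Answer:  16 128   2
  8   0   0
 16   0   0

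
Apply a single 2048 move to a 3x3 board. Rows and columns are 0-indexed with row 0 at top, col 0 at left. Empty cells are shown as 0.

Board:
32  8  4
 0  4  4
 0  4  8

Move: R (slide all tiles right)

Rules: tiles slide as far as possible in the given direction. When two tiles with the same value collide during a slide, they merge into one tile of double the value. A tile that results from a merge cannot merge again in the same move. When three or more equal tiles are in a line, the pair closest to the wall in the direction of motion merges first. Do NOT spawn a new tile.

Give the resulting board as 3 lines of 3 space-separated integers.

Answer: 32  8  4
 0  0  8
 0  4  8

Derivation:
Slide right:
row 0: [32, 8, 4] -> [32, 8, 4]
row 1: [0, 4, 4] -> [0, 0, 8]
row 2: [0, 4, 8] -> [0, 4, 8]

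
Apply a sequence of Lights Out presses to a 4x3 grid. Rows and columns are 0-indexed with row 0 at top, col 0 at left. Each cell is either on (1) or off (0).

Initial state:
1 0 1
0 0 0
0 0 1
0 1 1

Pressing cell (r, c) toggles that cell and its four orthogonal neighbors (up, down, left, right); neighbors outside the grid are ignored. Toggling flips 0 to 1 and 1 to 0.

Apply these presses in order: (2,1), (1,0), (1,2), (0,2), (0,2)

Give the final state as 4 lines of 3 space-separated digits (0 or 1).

After press 1 at (2,1):
1 0 1
0 1 0
1 1 0
0 0 1

After press 2 at (1,0):
0 0 1
1 0 0
0 1 0
0 0 1

After press 3 at (1,2):
0 0 0
1 1 1
0 1 1
0 0 1

After press 4 at (0,2):
0 1 1
1 1 0
0 1 1
0 0 1

After press 5 at (0,2):
0 0 0
1 1 1
0 1 1
0 0 1

Answer: 0 0 0
1 1 1
0 1 1
0 0 1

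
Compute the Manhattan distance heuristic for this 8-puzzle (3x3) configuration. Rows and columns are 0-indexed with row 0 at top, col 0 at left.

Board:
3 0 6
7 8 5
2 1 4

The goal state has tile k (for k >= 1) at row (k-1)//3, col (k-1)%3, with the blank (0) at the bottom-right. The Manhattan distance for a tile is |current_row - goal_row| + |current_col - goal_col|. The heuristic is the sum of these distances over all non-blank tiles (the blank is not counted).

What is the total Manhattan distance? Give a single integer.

Answer: 15

Derivation:
Tile 3: at (0,0), goal (0,2), distance |0-0|+|0-2| = 2
Tile 6: at (0,2), goal (1,2), distance |0-1|+|2-2| = 1
Tile 7: at (1,0), goal (2,0), distance |1-2|+|0-0| = 1
Tile 8: at (1,1), goal (2,1), distance |1-2|+|1-1| = 1
Tile 5: at (1,2), goal (1,1), distance |1-1|+|2-1| = 1
Tile 2: at (2,0), goal (0,1), distance |2-0|+|0-1| = 3
Tile 1: at (2,1), goal (0,0), distance |2-0|+|1-0| = 3
Tile 4: at (2,2), goal (1,0), distance |2-1|+|2-0| = 3
Sum: 2 + 1 + 1 + 1 + 1 + 3 + 3 + 3 = 15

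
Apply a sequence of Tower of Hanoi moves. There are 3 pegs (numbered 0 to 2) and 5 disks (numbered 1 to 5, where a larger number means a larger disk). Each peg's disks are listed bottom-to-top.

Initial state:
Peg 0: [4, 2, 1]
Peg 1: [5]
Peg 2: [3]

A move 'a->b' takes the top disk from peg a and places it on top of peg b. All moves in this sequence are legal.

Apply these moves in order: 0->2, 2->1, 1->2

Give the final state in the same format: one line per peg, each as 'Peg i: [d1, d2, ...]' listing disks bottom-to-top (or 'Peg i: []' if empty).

After move 1 (0->2):
Peg 0: [4, 2]
Peg 1: [5]
Peg 2: [3, 1]

After move 2 (2->1):
Peg 0: [4, 2]
Peg 1: [5, 1]
Peg 2: [3]

After move 3 (1->2):
Peg 0: [4, 2]
Peg 1: [5]
Peg 2: [3, 1]

Answer: Peg 0: [4, 2]
Peg 1: [5]
Peg 2: [3, 1]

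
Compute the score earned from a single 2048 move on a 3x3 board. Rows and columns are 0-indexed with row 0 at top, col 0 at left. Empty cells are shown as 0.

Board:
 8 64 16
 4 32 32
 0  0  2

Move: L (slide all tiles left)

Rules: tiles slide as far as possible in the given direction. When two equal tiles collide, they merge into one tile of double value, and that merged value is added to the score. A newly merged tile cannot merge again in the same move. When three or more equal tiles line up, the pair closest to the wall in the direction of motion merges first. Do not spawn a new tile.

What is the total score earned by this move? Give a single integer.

Answer: 64

Derivation:
Slide left:
row 0: [8, 64, 16] -> [8, 64, 16]  score +0 (running 0)
row 1: [4, 32, 32] -> [4, 64, 0]  score +64 (running 64)
row 2: [0, 0, 2] -> [2, 0, 0]  score +0 (running 64)
Board after move:
 8 64 16
 4 64  0
 2  0  0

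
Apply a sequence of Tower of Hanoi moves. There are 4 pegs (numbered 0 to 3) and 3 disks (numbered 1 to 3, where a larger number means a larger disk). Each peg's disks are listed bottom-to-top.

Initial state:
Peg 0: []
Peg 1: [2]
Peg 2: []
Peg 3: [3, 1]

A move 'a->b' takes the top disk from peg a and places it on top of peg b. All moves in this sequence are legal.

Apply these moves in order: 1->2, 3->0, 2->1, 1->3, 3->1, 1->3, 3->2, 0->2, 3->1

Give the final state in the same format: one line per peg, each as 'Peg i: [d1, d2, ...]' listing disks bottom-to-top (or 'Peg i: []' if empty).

After move 1 (1->2):
Peg 0: []
Peg 1: []
Peg 2: [2]
Peg 3: [3, 1]

After move 2 (3->0):
Peg 0: [1]
Peg 1: []
Peg 2: [2]
Peg 3: [3]

After move 3 (2->1):
Peg 0: [1]
Peg 1: [2]
Peg 2: []
Peg 3: [3]

After move 4 (1->3):
Peg 0: [1]
Peg 1: []
Peg 2: []
Peg 3: [3, 2]

After move 5 (3->1):
Peg 0: [1]
Peg 1: [2]
Peg 2: []
Peg 3: [3]

After move 6 (1->3):
Peg 0: [1]
Peg 1: []
Peg 2: []
Peg 3: [3, 2]

After move 7 (3->2):
Peg 0: [1]
Peg 1: []
Peg 2: [2]
Peg 3: [3]

After move 8 (0->2):
Peg 0: []
Peg 1: []
Peg 2: [2, 1]
Peg 3: [3]

After move 9 (3->1):
Peg 0: []
Peg 1: [3]
Peg 2: [2, 1]
Peg 3: []

Answer: Peg 0: []
Peg 1: [3]
Peg 2: [2, 1]
Peg 3: []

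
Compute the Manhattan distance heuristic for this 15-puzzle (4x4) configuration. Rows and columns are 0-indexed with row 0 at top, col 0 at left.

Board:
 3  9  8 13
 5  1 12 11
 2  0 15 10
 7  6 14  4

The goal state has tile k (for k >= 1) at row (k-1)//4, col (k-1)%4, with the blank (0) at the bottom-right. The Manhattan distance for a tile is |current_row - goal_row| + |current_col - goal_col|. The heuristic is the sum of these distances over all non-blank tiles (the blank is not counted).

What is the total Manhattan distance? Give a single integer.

Tile 3: (0,0)->(0,2) = 2
Tile 9: (0,1)->(2,0) = 3
Tile 8: (0,2)->(1,3) = 2
Tile 13: (0,3)->(3,0) = 6
Tile 5: (1,0)->(1,0) = 0
Tile 1: (1,1)->(0,0) = 2
Tile 12: (1,2)->(2,3) = 2
Tile 11: (1,3)->(2,2) = 2
Tile 2: (2,0)->(0,1) = 3
Tile 15: (2,2)->(3,2) = 1
Tile 10: (2,3)->(2,1) = 2
Tile 7: (3,0)->(1,2) = 4
Tile 6: (3,1)->(1,1) = 2
Tile 14: (3,2)->(3,1) = 1
Tile 4: (3,3)->(0,3) = 3
Sum: 2 + 3 + 2 + 6 + 0 + 2 + 2 + 2 + 3 + 1 + 2 + 4 + 2 + 1 + 3 = 35

Answer: 35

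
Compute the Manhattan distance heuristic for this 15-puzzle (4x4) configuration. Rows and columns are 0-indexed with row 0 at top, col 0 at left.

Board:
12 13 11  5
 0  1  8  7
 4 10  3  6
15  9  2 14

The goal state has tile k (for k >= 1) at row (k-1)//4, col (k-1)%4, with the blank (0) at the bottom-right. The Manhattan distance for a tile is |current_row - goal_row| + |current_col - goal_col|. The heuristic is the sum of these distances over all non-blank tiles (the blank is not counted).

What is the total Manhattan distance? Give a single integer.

Tile 12: (0,0)->(2,3) = 5
Tile 13: (0,1)->(3,0) = 4
Tile 11: (0,2)->(2,2) = 2
Tile 5: (0,3)->(1,0) = 4
Tile 1: (1,1)->(0,0) = 2
Tile 8: (1,2)->(1,3) = 1
Tile 7: (1,3)->(1,2) = 1
Tile 4: (2,0)->(0,3) = 5
Tile 10: (2,1)->(2,1) = 0
Tile 3: (2,2)->(0,2) = 2
Tile 6: (2,3)->(1,1) = 3
Tile 15: (3,0)->(3,2) = 2
Tile 9: (3,1)->(2,0) = 2
Tile 2: (3,2)->(0,1) = 4
Tile 14: (3,3)->(3,1) = 2
Sum: 5 + 4 + 2 + 4 + 2 + 1 + 1 + 5 + 0 + 2 + 3 + 2 + 2 + 4 + 2 = 39

Answer: 39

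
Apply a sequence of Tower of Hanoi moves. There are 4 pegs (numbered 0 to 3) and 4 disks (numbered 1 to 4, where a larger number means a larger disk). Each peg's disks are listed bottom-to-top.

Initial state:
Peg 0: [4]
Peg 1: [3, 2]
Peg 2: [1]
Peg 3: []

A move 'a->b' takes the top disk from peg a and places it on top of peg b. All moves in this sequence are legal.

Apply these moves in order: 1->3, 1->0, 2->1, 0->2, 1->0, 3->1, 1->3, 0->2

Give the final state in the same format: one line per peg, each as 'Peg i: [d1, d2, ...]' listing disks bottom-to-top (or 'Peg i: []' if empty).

Answer: Peg 0: [4]
Peg 1: []
Peg 2: [3, 1]
Peg 3: [2]

Derivation:
After move 1 (1->3):
Peg 0: [4]
Peg 1: [3]
Peg 2: [1]
Peg 3: [2]

After move 2 (1->0):
Peg 0: [4, 3]
Peg 1: []
Peg 2: [1]
Peg 3: [2]

After move 3 (2->1):
Peg 0: [4, 3]
Peg 1: [1]
Peg 2: []
Peg 3: [2]

After move 4 (0->2):
Peg 0: [4]
Peg 1: [1]
Peg 2: [3]
Peg 3: [2]

After move 5 (1->0):
Peg 0: [4, 1]
Peg 1: []
Peg 2: [3]
Peg 3: [2]

After move 6 (3->1):
Peg 0: [4, 1]
Peg 1: [2]
Peg 2: [3]
Peg 3: []

After move 7 (1->3):
Peg 0: [4, 1]
Peg 1: []
Peg 2: [3]
Peg 3: [2]

After move 8 (0->2):
Peg 0: [4]
Peg 1: []
Peg 2: [3, 1]
Peg 3: [2]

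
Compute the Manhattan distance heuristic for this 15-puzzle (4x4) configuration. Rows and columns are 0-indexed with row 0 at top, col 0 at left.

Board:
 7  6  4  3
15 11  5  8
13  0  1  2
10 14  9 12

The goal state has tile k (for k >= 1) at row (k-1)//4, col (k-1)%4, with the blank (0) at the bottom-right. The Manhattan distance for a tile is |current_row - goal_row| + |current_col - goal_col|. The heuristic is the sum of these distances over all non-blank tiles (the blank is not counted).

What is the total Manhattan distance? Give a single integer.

Tile 7: (0,0)->(1,2) = 3
Tile 6: (0,1)->(1,1) = 1
Tile 4: (0,2)->(0,3) = 1
Tile 3: (0,3)->(0,2) = 1
Tile 15: (1,0)->(3,2) = 4
Tile 11: (1,1)->(2,2) = 2
Tile 5: (1,2)->(1,0) = 2
Tile 8: (1,3)->(1,3) = 0
Tile 13: (2,0)->(3,0) = 1
Tile 1: (2,2)->(0,0) = 4
Tile 2: (2,3)->(0,1) = 4
Tile 10: (3,0)->(2,1) = 2
Tile 14: (3,1)->(3,1) = 0
Tile 9: (3,2)->(2,0) = 3
Tile 12: (3,3)->(2,3) = 1
Sum: 3 + 1 + 1 + 1 + 4 + 2 + 2 + 0 + 1 + 4 + 4 + 2 + 0 + 3 + 1 = 29

Answer: 29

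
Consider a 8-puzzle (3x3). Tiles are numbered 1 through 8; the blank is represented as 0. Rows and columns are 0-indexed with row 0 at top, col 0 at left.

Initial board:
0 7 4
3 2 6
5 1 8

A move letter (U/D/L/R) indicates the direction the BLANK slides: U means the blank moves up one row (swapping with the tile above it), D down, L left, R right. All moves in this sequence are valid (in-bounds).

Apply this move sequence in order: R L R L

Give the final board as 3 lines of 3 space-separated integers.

Answer: 0 7 4
3 2 6
5 1 8

Derivation:
After move 1 (R):
7 0 4
3 2 6
5 1 8

After move 2 (L):
0 7 4
3 2 6
5 1 8

After move 3 (R):
7 0 4
3 2 6
5 1 8

After move 4 (L):
0 7 4
3 2 6
5 1 8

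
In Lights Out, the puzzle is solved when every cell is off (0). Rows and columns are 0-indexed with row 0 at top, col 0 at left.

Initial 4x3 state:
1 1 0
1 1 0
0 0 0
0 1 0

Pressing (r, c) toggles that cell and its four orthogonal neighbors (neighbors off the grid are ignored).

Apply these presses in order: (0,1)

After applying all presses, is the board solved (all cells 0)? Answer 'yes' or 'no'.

After press 1 at (0,1):
0 0 1
1 0 0
0 0 0
0 1 0

Lights still on: 3

Answer: no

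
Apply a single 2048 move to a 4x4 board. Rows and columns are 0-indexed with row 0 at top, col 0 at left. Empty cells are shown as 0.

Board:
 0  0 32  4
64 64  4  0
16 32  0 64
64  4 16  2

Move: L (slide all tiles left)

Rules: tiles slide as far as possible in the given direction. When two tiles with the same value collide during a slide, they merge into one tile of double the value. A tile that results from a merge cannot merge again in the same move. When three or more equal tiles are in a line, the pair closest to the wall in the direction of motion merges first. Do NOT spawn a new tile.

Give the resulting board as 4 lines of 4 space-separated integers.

Answer:  32   4   0   0
128   4   0   0
 16  32  64   0
 64   4  16   2

Derivation:
Slide left:
row 0: [0, 0, 32, 4] -> [32, 4, 0, 0]
row 1: [64, 64, 4, 0] -> [128, 4, 0, 0]
row 2: [16, 32, 0, 64] -> [16, 32, 64, 0]
row 3: [64, 4, 16, 2] -> [64, 4, 16, 2]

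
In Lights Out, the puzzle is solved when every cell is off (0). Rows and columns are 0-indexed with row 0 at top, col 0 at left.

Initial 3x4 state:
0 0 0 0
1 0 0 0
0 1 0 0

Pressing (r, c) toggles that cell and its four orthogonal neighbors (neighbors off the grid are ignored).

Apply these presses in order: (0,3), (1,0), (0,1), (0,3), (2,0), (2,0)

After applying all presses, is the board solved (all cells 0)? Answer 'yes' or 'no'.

After press 1 at (0,3):
0 0 1 1
1 0 0 1
0 1 0 0

After press 2 at (1,0):
1 0 1 1
0 1 0 1
1 1 0 0

After press 3 at (0,1):
0 1 0 1
0 0 0 1
1 1 0 0

After press 4 at (0,3):
0 1 1 0
0 0 0 0
1 1 0 0

After press 5 at (2,0):
0 1 1 0
1 0 0 0
0 0 0 0

After press 6 at (2,0):
0 1 1 0
0 0 0 0
1 1 0 0

Lights still on: 4

Answer: no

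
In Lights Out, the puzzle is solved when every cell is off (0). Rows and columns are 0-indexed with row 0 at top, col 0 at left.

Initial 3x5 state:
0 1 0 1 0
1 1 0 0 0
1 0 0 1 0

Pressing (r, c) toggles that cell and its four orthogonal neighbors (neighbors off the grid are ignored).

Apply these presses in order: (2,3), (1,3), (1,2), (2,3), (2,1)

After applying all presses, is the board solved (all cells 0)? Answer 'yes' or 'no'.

Answer: no

Derivation:
After press 1 at (2,3):
0 1 0 1 0
1 1 0 1 0
1 0 1 0 1

After press 2 at (1,3):
0 1 0 0 0
1 1 1 0 1
1 0 1 1 1

After press 3 at (1,2):
0 1 1 0 0
1 0 0 1 1
1 0 0 1 1

After press 4 at (2,3):
0 1 1 0 0
1 0 0 0 1
1 0 1 0 0

After press 5 at (2,1):
0 1 1 0 0
1 1 0 0 1
0 1 0 0 0

Lights still on: 6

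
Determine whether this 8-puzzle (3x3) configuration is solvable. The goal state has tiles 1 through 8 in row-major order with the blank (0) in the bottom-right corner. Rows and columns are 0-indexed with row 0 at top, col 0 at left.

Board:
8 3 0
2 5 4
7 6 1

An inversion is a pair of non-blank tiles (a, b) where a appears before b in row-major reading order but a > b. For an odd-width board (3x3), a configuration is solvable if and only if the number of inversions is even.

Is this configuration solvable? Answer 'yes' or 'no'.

Inversions (pairs i<j in row-major order where tile[i] > tile[j] > 0): 16
16 is even, so the puzzle is solvable.

Answer: yes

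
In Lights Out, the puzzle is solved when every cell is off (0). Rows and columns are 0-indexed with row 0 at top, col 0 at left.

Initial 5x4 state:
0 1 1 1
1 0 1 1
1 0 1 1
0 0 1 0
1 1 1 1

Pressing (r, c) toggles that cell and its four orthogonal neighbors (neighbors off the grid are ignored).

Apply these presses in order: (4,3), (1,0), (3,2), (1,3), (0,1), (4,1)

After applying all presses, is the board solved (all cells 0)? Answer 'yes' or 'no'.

Answer: yes

Derivation:
After press 1 at (4,3):
0 1 1 1
1 0 1 1
1 0 1 1
0 0 1 1
1 1 0 0

After press 2 at (1,0):
1 1 1 1
0 1 1 1
0 0 1 1
0 0 1 1
1 1 0 0

After press 3 at (3,2):
1 1 1 1
0 1 1 1
0 0 0 1
0 1 0 0
1 1 1 0

After press 4 at (1,3):
1 1 1 0
0 1 0 0
0 0 0 0
0 1 0 0
1 1 1 0

After press 5 at (0,1):
0 0 0 0
0 0 0 0
0 0 0 0
0 1 0 0
1 1 1 0

After press 6 at (4,1):
0 0 0 0
0 0 0 0
0 0 0 0
0 0 0 0
0 0 0 0

Lights still on: 0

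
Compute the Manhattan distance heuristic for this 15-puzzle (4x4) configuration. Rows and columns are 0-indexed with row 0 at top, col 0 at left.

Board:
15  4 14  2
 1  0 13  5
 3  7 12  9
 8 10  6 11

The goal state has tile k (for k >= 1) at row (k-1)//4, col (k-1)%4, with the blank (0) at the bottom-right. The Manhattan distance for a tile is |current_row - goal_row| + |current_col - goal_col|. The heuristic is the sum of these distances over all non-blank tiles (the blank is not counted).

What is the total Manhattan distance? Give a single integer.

Answer: 42

Derivation:
Tile 15: (0,0)->(3,2) = 5
Tile 4: (0,1)->(0,3) = 2
Tile 14: (0,2)->(3,1) = 4
Tile 2: (0,3)->(0,1) = 2
Tile 1: (1,0)->(0,0) = 1
Tile 13: (1,2)->(3,0) = 4
Tile 5: (1,3)->(1,0) = 3
Tile 3: (2,0)->(0,2) = 4
Tile 7: (2,1)->(1,2) = 2
Tile 12: (2,2)->(2,3) = 1
Tile 9: (2,3)->(2,0) = 3
Tile 8: (3,0)->(1,3) = 5
Tile 10: (3,1)->(2,1) = 1
Tile 6: (3,2)->(1,1) = 3
Tile 11: (3,3)->(2,2) = 2
Sum: 5 + 2 + 4 + 2 + 1 + 4 + 3 + 4 + 2 + 1 + 3 + 5 + 1 + 3 + 2 = 42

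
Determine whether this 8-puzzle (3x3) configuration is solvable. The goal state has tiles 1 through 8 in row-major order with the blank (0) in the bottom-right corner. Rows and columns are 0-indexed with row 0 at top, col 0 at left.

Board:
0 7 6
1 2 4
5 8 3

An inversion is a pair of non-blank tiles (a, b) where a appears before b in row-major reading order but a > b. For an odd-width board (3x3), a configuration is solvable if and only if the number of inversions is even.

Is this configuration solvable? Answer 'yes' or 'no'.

Inversions (pairs i<j in row-major order where tile[i] > tile[j] > 0): 14
14 is even, so the puzzle is solvable.

Answer: yes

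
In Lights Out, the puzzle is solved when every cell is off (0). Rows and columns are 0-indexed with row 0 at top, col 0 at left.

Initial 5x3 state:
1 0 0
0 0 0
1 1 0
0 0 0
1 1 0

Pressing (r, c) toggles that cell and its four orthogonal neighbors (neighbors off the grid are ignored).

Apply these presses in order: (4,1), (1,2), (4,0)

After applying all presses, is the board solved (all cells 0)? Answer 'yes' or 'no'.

After press 1 at (4,1):
1 0 0
0 0 0
1 1 0
0 1 0
0 0 1

After press 2 at (1,2):
1 0 1
0 1 1
1 1 1
0 1 0
0 0 1

After press 3 at (4,0):
1 0 1
0 1 1
1 1 1
1 1 0
1 1 1

Lights still on: 12

Answer: no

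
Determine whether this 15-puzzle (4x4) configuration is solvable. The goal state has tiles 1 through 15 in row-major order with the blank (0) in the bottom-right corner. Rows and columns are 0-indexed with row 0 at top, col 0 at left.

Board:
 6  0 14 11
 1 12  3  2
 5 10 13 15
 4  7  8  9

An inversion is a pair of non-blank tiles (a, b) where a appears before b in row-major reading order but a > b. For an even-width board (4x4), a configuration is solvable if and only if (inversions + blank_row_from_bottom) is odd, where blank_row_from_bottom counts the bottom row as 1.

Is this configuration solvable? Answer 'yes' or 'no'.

Answer: no

Derivation:
Inversions: 48
Blank is in row 0 (0-indexed from top), which is row 4 counting from the bottom (bottom = 1).
48 + 4 = 52, which is even, so the puzzle is not solvable.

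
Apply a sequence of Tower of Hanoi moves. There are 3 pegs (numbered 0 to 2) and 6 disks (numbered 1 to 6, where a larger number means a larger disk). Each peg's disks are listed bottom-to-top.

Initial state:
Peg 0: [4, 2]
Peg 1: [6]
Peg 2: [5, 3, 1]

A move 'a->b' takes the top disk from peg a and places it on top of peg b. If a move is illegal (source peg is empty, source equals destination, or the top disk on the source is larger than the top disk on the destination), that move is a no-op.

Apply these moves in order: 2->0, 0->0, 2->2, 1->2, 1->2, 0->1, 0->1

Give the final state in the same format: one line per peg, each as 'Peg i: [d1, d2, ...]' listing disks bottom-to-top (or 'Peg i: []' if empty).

Answer: Peg 0: [4, 2]
Peg 1: [6, 1]
Peg 2: [5, 3]

Derivation:
After move 1 (2->0):
Peg 0: [4, 2, 1]
Peg 1: [6]
Peg 2: [5, 3]

After move 2 (0->0):
Peg 0: [4, 2, 1]
Peg 1: [6]
Peg 2: [5, 3]

After move 3 (2->2):
Peg 0: [4, 2, 1]
Peg 1: [6]
Peg 2: [5, 3]

After move 4 (1->2):
Peg 0: [4, 2, 1]
Peg 1: [6]
Peg 2: [5, 3]

After move 5 (1->2):
Peg 0: [4, 2, 1]
Peg 1: [6]
Peg 2: [5, 3]

After move 6 (0->1):
Peg 0: [4, 2]
Peg 1: [6, 1]
Peg 2: [5, 3]

After move 7 (0->1):
Peg 0: [4, 2]
Peg 1: [6, 1]
Peg 2: [5, 3]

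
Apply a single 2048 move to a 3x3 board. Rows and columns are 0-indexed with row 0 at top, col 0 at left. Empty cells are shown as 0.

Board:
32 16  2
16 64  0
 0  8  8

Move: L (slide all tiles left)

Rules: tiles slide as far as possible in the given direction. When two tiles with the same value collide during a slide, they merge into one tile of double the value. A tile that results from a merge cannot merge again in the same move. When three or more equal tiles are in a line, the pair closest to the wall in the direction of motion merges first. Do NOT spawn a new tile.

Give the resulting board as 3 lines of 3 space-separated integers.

Answer: 32 16  2
16 64  0
16  0  0

Derivation:
Slide left:
row 0: [32, 16, 2] -> [32, 16, 2]
row 1: [16, 64, 0] -> [16, 64, 0]
row 2: [0, 8, 8] -> [16, 0, 0]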